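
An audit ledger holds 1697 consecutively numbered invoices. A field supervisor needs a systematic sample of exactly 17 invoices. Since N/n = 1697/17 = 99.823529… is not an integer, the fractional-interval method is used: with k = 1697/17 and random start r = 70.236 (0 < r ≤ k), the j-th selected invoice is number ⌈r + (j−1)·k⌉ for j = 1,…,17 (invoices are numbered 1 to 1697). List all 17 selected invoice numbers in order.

71, 171, 270, 370, 470, 570, 670, 770, 869, 969, 1069, 1169, 1269, 1368, 1468, 1568, 1668

j=1: r + 0k = 70.236 → ⌈·⌉ = 71
j=2: r + 1k = 170.059529… → ⌈·⌉ = 171
j=3: r + 2k = 269.883058… → ⌈·⌉ = 270
j=4: r + 3k = 369.706588… → ⌈·⌉ = 370
j=5: r + 4k = 469.530117… → ⌈·⌉ = 470
j=6: r + 5k = 569.353647… → ⌈·⌉ = 570
j=7: r + 6k = 669.177176… → ⌈·⌉ = 670
j=8: r + 7k = 769.000705… → ⌈·⌉ = 770
j=9: r + 8k = 868.824235… → ⌈·⌉ = 869
j=10: r + 9k = 968.647764… → ⌈·⌉ = 969
j=11: r + 10k = 1068.471294… → ⌈·⌉ = 1069
j=12: r + 11k = 1168.294823… → ⌈·⌉ = 1169
j=13: r + 12k = 1268.118352… → ⌈·⌉ = 1269
j=14: r + 13k = 1367.941882… → ⌈·⌉ = 1368
j=15: r + 14k = 1467.765411… → ⌈·⌉ = 1468
j=16: r + 15k = 1567.588941… → ⌈·⌉ = 1568
j=17: r + 16k = 1667.412470… → ⌈·⌉ = 1668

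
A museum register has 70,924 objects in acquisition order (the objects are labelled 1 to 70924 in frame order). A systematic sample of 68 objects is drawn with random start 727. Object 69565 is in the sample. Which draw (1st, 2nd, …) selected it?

67

k = 70924/68 = 1043
position = (69565 − 727)/1043 + 1 = 68838/1043 + 1 = 66 + 1 = 67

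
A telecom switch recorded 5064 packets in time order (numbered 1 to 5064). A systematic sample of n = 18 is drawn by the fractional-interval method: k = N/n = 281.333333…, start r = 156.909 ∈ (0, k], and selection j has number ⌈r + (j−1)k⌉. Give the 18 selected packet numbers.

j=1: r + 0k = 156.909 → ⌈·⌉ = 157
j=2: r + 1k = 438.242333… → ⌈·⌉ = 439
j=3: r + 2k = 719.575666… → ⌈·⌉ = 720
j=4: r + 3k = 1000.909 → ⌈·⌉ = 1001
j=5: r + 4k = 1282.242333… → ⌈·⌉ = 1283
j=6: r + 5k = 1563.575666… → ⌈·⌉ = 1564
j=7: r + 6k = 1844.909 → ⌈·⌉ = 1845
j=8: r + 7k = 2126.242333… → ⌈·⌉ = 2127
j=9: r + 8k = 2407.575666… → ⌈·⌉ = 2408
j=10: r + 9k = 2688.909 → ⌈·⌉ = 2689
j=11: r + 10k = 2970.242333… → ⌈·⌉ = 2971
j=12: r + 11k = 3251.575666… → ⌈·⌉ = 3252
j=13: r + 12k = 3532.909 → ⌈·⌉ = 3533
j=14: r + 13k = 3814.242333… → ⌈·⌉ = 3815
j=15: r + 14k = 4095.575666… → ⌈·⌉ = 4096
j=16: r + 15k = 4376.909 → ⌈·⌉ = 4377
j=17: r + 16k = 4658.242333… → ⌈·⌉ = 4659
j=18: r + 17k = 4939.575666… → ⌈·⌉ = 4940

157, 439, 720, 1001, 1283, 1564, 1845, 2127, 2408, 2689, 2971, 3252, 3533, 3815, 4096, 4377, 4659, 4940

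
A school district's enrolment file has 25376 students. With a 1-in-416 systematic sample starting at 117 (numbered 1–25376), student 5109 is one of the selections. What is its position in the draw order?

k = 416
position = (5109 − 117)/416 + 1 = 4992/416 + 1 = 12 + 1 = 13

13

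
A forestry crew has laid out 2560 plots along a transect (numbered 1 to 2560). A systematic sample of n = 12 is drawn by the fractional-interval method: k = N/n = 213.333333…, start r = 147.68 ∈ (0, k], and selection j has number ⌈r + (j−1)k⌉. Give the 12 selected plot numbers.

j=1: r + 0k = 147.68 → ⌈·⌉ = 148
j=2: r + 1k = 361.013333… → ⌈·⌉ = 362
j=3: r + 2k = 574.346666… → ⌈·⌉ = 575
j=4: r + 3k = 787.68 → ⌈·⌉ = 788
j=5: r + 4k = 1001.013333… → ⌈·⌉ = 1002
j=6: r + 5k = 1214.346666… → ⌈·⌉ = 1215
j=7: r + 6k = 1427.68 → ⌈·⌉ = 1428
j=8: r + 7k = 1641.013333… → ⌈·⌉ = 1642
j=9: r + 8k = 1854.346666… → ⌈·⌉ = 1855
j=10: r + 9k = 2067.68 → ⌈·⌉ = 2068
j=11: r + 10k = 2281.013333… → ⌈·⌉ = 2282
j=12: r + 11k = 2494.346666… → ⌈·⌉ = 2495

148, 362, 575, 788, 1002, 1215, 1428, 1642, 1855, 2068, 2282, 2495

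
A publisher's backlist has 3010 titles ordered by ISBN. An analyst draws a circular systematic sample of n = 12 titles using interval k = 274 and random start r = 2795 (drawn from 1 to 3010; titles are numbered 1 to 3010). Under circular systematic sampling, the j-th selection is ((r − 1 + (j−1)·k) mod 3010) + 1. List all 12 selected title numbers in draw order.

Selection 1: 2795
Selection 2: 2795 + 274 = 3069 → 3069 − 3010 = 59
Selection 3: 59 + 274 = 333
Selection 4: 333 + 274 = 607
Selection 5: 607 + 274 = 881
Selection 6: 881 + 274 = 1155
Selection 7: 1155 + 274 = 1429
Selection 8: 1429 + 274 = 1703
Selection 9: 1703 + 274 = 1977
Selection 10: 1977 + 274 = 2251
Selection 11: 2251 + 274 = 2525
Selection 12: 2525 + 274 = 2799

2795, 59, 333, 607, 881, 1155, 1429, 1703, 1977, 2251, 2525, 2799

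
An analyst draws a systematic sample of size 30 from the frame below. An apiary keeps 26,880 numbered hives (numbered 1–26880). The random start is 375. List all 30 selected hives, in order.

375, 1271, 2167, 3063, 3959, 4855, 5751, 6647, 7543, 8439, 9335, 10231, 11127, 12023, 12919, 13815, 14711, 15607, 16503, 17399, 18295, 19191, 20087, 20983, 21879, 22775, 23671, 24567, 25463, 26359

k = N/n = 26880/30 = 896
hive 1: 375
hive 2: 375 + 896 = 1271
hive 3: 1271 + 896 = 2167
hive 4: 2167 + 896 = 3063
hive 5: 3063 + 896 = 3959
hive 6: 3959 + 896 = 4855
hive 7: 4855 + 896 = 5751
hive 8: 5751 + 896 = 6647
hive 9: 6647 + 896 = 7543
hive 10: 7543 + 896 = 8439
hive 11: 8439 + 896 = 9335
hive 12: 9335 + 896 = 10231
hive 13: 10231 + 896 = 11127
hive 14: 11127 + 896 = 12023
hive 15: 12023 + 896 = 12919
hive 16: 12919 + 896 = 13815
hive 17: 13815 + 896 = 14711
hive 18: 14711 + 896 = 15607
hive 19: 15607 + 896 = 16503
hive 20: 16503 + 896 = 17399
hive 21: 17399 + 896 = 18295
hive 22: 18295 + 896 = 19191
hive 23: 19191 + 896 = 20087
hive 24: 20087 + 896 = 20983
hive 25: 20983 + 896 = 21879
hive 26: 21879 + 896 = 22775
hive 27: 22775 + 896 = 23671
hive 28: 23671 + 896 = 24567
hive 29: 24567 + 896 = 25463
hive 30: 25463 + 896 = 26359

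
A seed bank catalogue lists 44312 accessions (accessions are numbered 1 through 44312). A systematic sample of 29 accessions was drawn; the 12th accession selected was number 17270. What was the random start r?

462

k = 44312/29 = 1528
r = 17270 − (12−1)×1528 = 17270 − 16808 = 462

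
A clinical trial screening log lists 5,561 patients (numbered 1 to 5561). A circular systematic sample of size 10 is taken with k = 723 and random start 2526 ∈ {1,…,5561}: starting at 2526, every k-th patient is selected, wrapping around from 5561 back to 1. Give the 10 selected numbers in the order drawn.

2526, 3249, 3972, 4695, 5418, 580, 1303, 2026, 2749, 3472

Selection 1: 2526
Selection 2: 2526 + 723 = 3249
Selection 3: 3249 + 723 = 3972
Selection 4: 3972 + 723 = 4695
Selection 5: 4695 + 723 = 5418
Selection 6: 5418 + 723 = 6141 → 6141 − 5561 = 580
Selection 7: 580 + 723 = 1303
Selection 8: 1303 + 723 = 2026
Selection 9: 2026 + 723 = 2749
Selection 10: 2749 + 723 = 3472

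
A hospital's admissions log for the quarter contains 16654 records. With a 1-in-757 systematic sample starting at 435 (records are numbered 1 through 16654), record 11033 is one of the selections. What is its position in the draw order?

k = 757
position = (11033 − 435)/757 + 1 = 10598/757 + 1 = 14 + 1 = 15

15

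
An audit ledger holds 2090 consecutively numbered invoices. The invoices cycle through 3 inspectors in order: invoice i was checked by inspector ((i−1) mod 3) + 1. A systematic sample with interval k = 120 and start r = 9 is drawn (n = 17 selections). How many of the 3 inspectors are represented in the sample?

Consecutive selections differ by k = 120, so their inspector numbers differ by 120 mod 3 = 0.
gcd(120, 3) = 3, so the sample visits 3/3 = 1 distinct residues mod 3.
Start 9 is inspector 3; the inspectors hit are 3.

1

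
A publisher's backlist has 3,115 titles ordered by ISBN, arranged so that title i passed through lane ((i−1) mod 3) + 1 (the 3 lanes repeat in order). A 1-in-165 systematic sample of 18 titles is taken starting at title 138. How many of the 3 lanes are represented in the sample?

1

Consecutive selections differ by k = 165, so their lane numbers differ by 165 mod 3 = 0.
gcd(165, 3) = 3, so the sample visits 3/3 = 1 distinct residues mod 3.
Start 138 is lane 3; the lanes hit are 3.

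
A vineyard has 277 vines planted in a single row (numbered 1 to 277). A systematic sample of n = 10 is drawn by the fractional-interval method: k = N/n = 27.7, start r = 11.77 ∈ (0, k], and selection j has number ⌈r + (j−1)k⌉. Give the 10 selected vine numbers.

j=1: r + 0k = 11.77 → ⌈·⌉ = 12
j=2: r + 1k = 39.47 → ⌈·⌉ = 40
j=3: r + 2k = 67.17 → ⌈·⌉ = 68
j=4: r + 3k = 94.87 → ⌈·⌉ = 95
j=5: r + 4k = 122.57 → ⌈·⌉ = 123
j=6: r + 5k = 150.27 → ⌈·⌉ = 151
j=7: r + 6k = 177.97 → ⌈·⌉ = 178
j=8: r + 7k = 205.67 → ⌈·⌉ = 206
j=9: r + 8k = 233.37 → ⌈·⌉ = 234
j=10: r + 9k = 261.07 → ⌈·⌉ = 262

12, 40, 68, 95, 123, 151, 178, 206, 234, 262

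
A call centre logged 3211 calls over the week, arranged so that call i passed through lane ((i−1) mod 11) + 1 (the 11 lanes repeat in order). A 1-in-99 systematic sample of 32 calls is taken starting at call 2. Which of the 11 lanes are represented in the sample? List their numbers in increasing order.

2

Consecutive selections differ by k = 99, so their lane numbers differ by 99 mod 11 = 0.
gcd(99, 11) = 11, so the sample visits 11/11 = 1 distinct residues mod 11.
Start 2 is lane 2; the lanes hit are 2.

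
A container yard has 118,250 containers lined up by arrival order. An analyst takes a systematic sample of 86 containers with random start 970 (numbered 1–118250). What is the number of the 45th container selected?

k = 118250/86 = 1375
45th selection = r + (45−1)·k = 970 + 44×1375 = 970 + 60500 = 61470

61470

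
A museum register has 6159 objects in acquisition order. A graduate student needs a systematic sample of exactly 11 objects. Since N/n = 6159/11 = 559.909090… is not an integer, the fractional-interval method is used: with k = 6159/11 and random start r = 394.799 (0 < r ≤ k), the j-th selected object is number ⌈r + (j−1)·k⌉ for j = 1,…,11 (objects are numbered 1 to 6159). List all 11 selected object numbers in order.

395, 955, 1515, 2075, 2635, 3195, 3755, 4315, 4875, 5434, 5994

j=1: r + 0k = 394.799 → ⌈·⌉ = 395
j=2: r + 1k = 954.708090… → ⌈·⌉ = 955
j=3: r + 2k = 1514.617181… → ⌈·⌉ = 1515
j=4: r + 3k = 2074.526272… → ⌈·⌉ = 2075
j=5: r + 4k = 2634.435363… → ⌈·⌉ = 2635
j=6: r + 5k = 3194.344454… → ⌈·⌉ = 3195
j=7: r + 6k = 3754.253545… → ⌈·⌉ = 3755
j=8: r + 7k = 4314.162636… → ⌈·⌉ = 4315
j=9: r + 8k = 4874.071727… → ⌈·⌉ = 4875
j=10: r + 9k = 5433.980818… → ⌈·⌉ = 5434
j=11: r + 10k = 5993.889909… → ⌈·⌉ = 5994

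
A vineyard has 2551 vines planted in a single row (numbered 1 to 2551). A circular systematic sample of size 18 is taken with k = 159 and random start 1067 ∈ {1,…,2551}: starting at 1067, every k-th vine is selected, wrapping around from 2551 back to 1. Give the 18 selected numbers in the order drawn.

1067, 1226, 1385, 1544, 1703, 1862, 2021, 2180, 2339, 2498, 106, 265, 424, 583, 742, 901, 1060, 1219

Selection 1: 1067
Selection 2: 1067 + 159 = 1226
Selection 3: 1226 + 159 = 1385
Selection 4: 1385 + 159 = 1544
Selection 5: 1544 + 159 = 1703
Selection 6: 1703 + 159 = 1862
Selection 7: 1862 + 159 = 2021
Selection 8: 2021 + 159 = 2180
Selection 9: 2180 + 159 = 2339
Selection 10: 2339 + 159 = 2498
Selection 11: 2498 + 159 = 2657 → 2657 − 2551 = 106
Selection 12: 106 + 159 = 265
Selection 13: 265 + 159 = 424
Selection 14: 424 + 159 = 583
Selection 15: 583 + 159 = 742
Selection 16: 742 + 159 = 901
Selection 17: 901 + 159 = 1060
Selection 18: 1060 + 159 = 1219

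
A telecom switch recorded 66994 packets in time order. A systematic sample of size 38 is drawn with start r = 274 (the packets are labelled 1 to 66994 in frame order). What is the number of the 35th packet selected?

k = 66994/38 = 1763
35th selection = r + (35−1)·k = 274 + 34×1763 = 274 + 59942 = 60216

60216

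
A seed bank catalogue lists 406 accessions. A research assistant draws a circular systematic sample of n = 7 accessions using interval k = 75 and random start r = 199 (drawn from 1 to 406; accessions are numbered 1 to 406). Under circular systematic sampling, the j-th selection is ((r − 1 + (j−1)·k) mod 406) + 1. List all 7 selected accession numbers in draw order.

Selection 1: 199
Selection 2: 199 + 75 = 274
Selection 3: 274 + 75 = 349
Selection 4: 349 + 75 = 424 → 424 − 406 = 18
Selection 5: 18 + 75 = 93
Selection 6: 93 + 75 = 168
Selection 7: 168 + 75 = 243

199, 274, 349, 18, 93, 168, 243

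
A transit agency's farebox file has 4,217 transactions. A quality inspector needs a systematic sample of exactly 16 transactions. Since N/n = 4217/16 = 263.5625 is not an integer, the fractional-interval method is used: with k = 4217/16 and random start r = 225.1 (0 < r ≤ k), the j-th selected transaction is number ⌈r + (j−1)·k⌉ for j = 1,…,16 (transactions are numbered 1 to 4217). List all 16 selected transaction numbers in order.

226, 489, 753, 1016, 1280, 1543, 1807, 2071, 2334, 2598, 2861, 3125, 3388, 3652, 3915, 4179

j=1: r + 0k = 225.1 → ⌈·⌉ = 226
j=2: r + 1k = 488.6625 → ⌈·⌉ = 489
j=3: r + 2k = 752.225 → ⌈·⌉ = 753
j=4: r + 3k = 1015.7875 → ⌈·⌉ = 1016
j=5: r + 4k = 1279.35 → ⌈·⌉ = 1280
j=6: r + 5k = 1542.9125 → ⌈·⌉ = 1543
j=7: r + 6k = 1806.475 → ⌈·⌉ = 1807
j=8: r + 7k = 2070.0375 → ⌈·⌉ = 2071
j=9: r + 8k = 2333.6 → ⌈·⌉ = 2334
j=10: r + 9k = 2597.1625 → ⌈·⌉ = 2598
j=11: r + 10k = 2860.725 → ⌈·⌉ = 2861
j=12: r + 11k = 3124.2875 → ⌈·⌉ = 3125
j=13: r + 12k = 3387.85 → ⌈·⌉ = 3388
j=14: r + 13k = 3651.4125 → ⌈·⌉ = 3652
j=15: r + 14k = 3914.975 → ⌈·⌉ = 3915
j=16: r + 15k = 4178.5375 → ⌈·⌉ = 4179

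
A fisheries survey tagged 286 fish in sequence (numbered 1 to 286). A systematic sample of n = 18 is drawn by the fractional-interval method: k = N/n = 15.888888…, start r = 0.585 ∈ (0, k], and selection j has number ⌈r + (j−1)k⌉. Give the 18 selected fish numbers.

1, 17, 33, 49, 65, 81, 96, 112, 128, 144, 160, 176, 192, 208, 224, 239, 255, 271

j=1: r + 0k = 0.585 → ⌈·⌉ = 1
j=2: r + 1k = 16.473888… → ⌈·⌉ = 17
j=3: r + 2k = 32.362777… → ⌈·⌉ = 33
j=4: r + 3k = 48.251666… → ⌈·⌉ = 49
j=5: r + 4k = 64.140555… → ⌈·⌉ = 65
j=6: r + 5k = 80.029444… → ⌈·⌉ = 81
j=7: r + 6k = 95.918333… → ⌈·⌉ = 96
j=8: r + 7k = 111.807222… → ⌈·⌉ = 112
j=9: r + 8k = 127.696111… → ⌈·⌉ = 128
j=10: r + 9k = 143.585 → ⌈·⌉ = 144
j=11: r + 10k = 159.473888… → ⌈·⌉ = 160
j=12: r + 11k = 175.362777… → ⌈·⌉ = 176
j=13: r + 12k = 191.251666… → ⌈·⌉ = 192
j=14: r + 13k = 207.140555… → ⌈·⌉ = 208
j=15: r + 14k = 223.029444… → ⌈·⌉ = 224
j=16: r + 15k = 238.918333… → ⌈·⌉ = 239
j=17: r + 16k = 254.807222… → ⌈·⌉ = 255
j=18: r + 17k = 270.696111… → ⌈·⌉ = 271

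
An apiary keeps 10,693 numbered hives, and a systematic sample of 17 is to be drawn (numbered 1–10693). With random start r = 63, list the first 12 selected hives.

k = N/n = 10693/17 = 629
hive 1: 63
hive 2: 63 + 629 = 692
hive 3: 692 + 629 = 1321
hive 4: 1321 + 629 = 1950
hive 5: 1950 + 629 = 2579
hive 6: 2579 + 629 = 3208
hive 7: 3208 + 629 = 3837
hive 8: 3837 + 629 = 4466
hive 9: 4466 + 629 = 5095
hive 10: 5095 + 629 = 5724
hive 11: 5724 + 629 = 6353
hive 12: 6353 + 629 = 6982

63, 692, 1321, 1950, 2579, 3208, 3837, 4466, 5095, 5724, 6353, 6982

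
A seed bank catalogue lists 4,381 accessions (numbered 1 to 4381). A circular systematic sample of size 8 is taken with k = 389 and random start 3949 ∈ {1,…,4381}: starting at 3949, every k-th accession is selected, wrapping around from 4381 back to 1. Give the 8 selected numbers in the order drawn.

Selection 1: 3949
Selection 2: 3949 + 389 = 4338
Selection 3: 4338 + 389 = 4727 → 4727 − 4381 = 346
Selection 4: 346 + 389 = 735
Selection 5: 735 + 389 = 1124
Selection 6: 1124 + 389 = 1513
Selection 7: 1513 + 389 = 1902
Selection 8: 1902 + 389 = 2291

3949, 4338, 346, 735, 1124, 1513, 1902, 2291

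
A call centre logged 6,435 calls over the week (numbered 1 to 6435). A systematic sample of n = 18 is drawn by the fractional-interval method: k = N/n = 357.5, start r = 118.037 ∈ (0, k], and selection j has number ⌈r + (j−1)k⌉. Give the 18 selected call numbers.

j=1: r + 0k = 118.037 → ⌈·⌉ = 119
j=2: r + 1k = 475.537 → ⌈·⌉ = 476
j=3: r + 2k = 833.037 → ⌈·⌉ = 834
j=4: r + 3k = 1190.537 → ⌈·⌉ = 1191
j=5: r + 4k = 1548.037 → ⌈·⌉ = 1549
j=6: r + 5k = 1905.537 → ⌈·⌉ = 1906
j=7: r + 6k = 2263.037 → ⌈·⌉ = 2264
j=8: r + 7k = 2620.537 → ⌈·⌉ = 2621
j=9: r + 8k = 2978.037 → ⌈·⌉ = 2979
j=10: r + 9k = 3335.537 → ⌈·⌉ = 3336
j=11: r + 10k = 3693.037 → ⌈·⌉ = 3694
j=12: r + 11k = 4050.537 → ⌈·⌉ = 4051
j=13: r + 12k = 4408.037 → ⌈·⌉ = 4409
j=14: r + 13k = 4765.537 → ⌈·⌉ = 4766
j=15: r + 14k = 5123.037 → ⌈·⌉ = 5124
j=16: r + 15k = 5480.537 → ⌈·⌉ = 5481
j=17: r + 16k = 5838.037 → ⌈·⌉ = 5839
j=18: r + 17k = 6195.537 → ⌈·⌉ = 6196

119, 476, 834, 1191, 1549, 1906, 2264, 2621, 2979, 3336, 3694, 4051, 4409, 4766, 5124, 5481, 5839, 6196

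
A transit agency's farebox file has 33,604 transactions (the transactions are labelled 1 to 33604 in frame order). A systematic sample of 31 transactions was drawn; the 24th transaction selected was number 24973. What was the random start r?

k = 33604/31 = 1084
r = 24973 − (24−1)×1084 = 24973 − 24932 = 41

41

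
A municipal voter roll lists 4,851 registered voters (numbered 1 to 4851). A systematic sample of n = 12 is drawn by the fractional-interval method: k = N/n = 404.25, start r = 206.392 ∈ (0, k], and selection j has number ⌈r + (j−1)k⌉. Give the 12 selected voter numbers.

j=1: r + 0k = 206.392 → ⌈·⌉ = 207
j=2: r + 1k = 610.642 → ⌈·⌉ = 611
j=3: r + 2k = 1014.892 → ⌈·⌉ = 1015
j=4: r + 3k = 1419.142 → ⌈·⌉ = 1420
j=5: r + 4k = 1823.392 → ⌈·⌉ = 1824
j=6: r + 5k = 2227.642 → ⌈·⌉ = 2228
j=7: r + 6k = 2631.892 → ⌈·⌉ = 2632
j=8: r + 7k = 3036.142 → ⌈·⌉ = 3037
j=9: r + 8k = 3440.392 → ⌈·⌉ = 3441
j=10: r + 9k = 3844.642 → ⌈·⌉ = 3845
j=11: r + 10k = 4248.892 → ⌈·⌉ = 4249
j=12: r + 11k = 4653.142 → ⌈·⌉ = 4654

207, 611, 1015, 1420, 1824, 2228, 2632, 3037, 3441, 3845, 4249, 4654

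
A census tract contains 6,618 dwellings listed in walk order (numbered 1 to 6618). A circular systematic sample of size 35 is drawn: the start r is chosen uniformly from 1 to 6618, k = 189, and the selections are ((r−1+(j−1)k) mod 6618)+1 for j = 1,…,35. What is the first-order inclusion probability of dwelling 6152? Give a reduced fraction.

For each position j, as r ranges over 1…6618 the j-th selection hits every dwelling exactly once, so dwelling 6152 is selected for exactly 35 of the 6618 starts.
Inclusion probability = 35/6618.

35/6618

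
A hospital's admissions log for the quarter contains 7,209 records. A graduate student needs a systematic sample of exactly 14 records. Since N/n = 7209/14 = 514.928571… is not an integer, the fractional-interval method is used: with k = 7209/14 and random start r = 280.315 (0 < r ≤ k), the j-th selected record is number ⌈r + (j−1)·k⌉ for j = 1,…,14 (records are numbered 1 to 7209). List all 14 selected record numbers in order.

281, 796, 1311, 1826, 2341, 2855, 3370, 3885, 4400, 4915, 5430, 5945, 6460, 6975

j=1: r + 0k = 280.315 → ⌈·⌉ = 281
j=2: r + 1k = 795.243571… → ⌈·⌉ = 796
j=3: r + 2k = 1310.172142… → ⌈·⌉ = 1311
j=4: r + 3k = 1825.100714… → ⌈·⌉ = 1826
j=5: r + 4k = 2340.029285… → ⌈·⌉ = 2341
j=6: r + 5k = 2854.957857… → ⌈·⌉ = 2855
j=7: r + 6k = 3369.886428… → ⌈·⌉ = 3370
j=8: r + 7k = 3884.815 → ⌈·⌉ = 3885
j=9: r + 8k = 4399.743571… → ⌈·⌉ = 4400
j=10: r + 9k = 4914.672142… → ⌈·⌉ = 4915
j=11: r + 10k = 5429.600714… → ⌈·⌉ = 5430
j=12: r + 11k = 5944.529285… → ⌈·⌉ = 5945
j=13: r + 12k = 6459.457857… → ⌈·⌉ = 6460
j=14: r + 13k = 6974.386428… → ⌈·⌉ = 6975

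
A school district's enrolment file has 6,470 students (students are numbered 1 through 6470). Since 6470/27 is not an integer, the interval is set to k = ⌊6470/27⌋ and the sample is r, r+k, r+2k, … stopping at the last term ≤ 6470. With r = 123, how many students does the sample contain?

27

k = ⌊6470/27⌋ = 239
Achieved size = ⌊(6470 − 123)/239⌋ + 1 = ⌊6347/239⌋ + 1 = 26 + 1 = 27
(last selection: 123 + 26×239 = 6337 ≤ 6470; next would be 6576 > 6470)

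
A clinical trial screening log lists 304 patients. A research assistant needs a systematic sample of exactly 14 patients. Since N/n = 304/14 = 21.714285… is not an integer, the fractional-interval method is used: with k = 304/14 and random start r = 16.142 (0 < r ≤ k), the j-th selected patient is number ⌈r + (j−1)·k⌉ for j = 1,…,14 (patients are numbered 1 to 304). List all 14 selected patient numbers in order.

17, 38, 60, 82, 103, 125, 147, 169, 190, 212, 234, 255, 277, 299

j=1: r + 0k = 16.142 → ⌈·⌉ = 17
j=2: r + 1k = 37.856285… → ⌈·⌉ = 38
j=3: r + 2k = 59.570571… → ⌈·⌉ = 60
j=4: r + 3k = 81.284857… → ⌈·⌉ = 82
j=5: r + 4k = 102.999142… → ⌈·⌉ = 103
j=6: r + 5k = 124.713428… → ⌈·⌉ = 125
j=7: r + 6k = 146.427714… → ⌈·⌉ = 147
j=8: r + 7k = 168.142 → ⌈·⌉ = 169
j=9: r + 8k = 189.856285… → ⌈·⌉ = 190
j=10: r + 9k = 211.570571… → ⌈·⌉ = 212
j=11: r + 10k = 233.284857… → ⌈·⌉ = 234
j=12: r + 11k = 254.999142… → ⌈·⌉ = 255
j=13: r + 12k = 276.713428… → ⌈·⌉ = 277
j=14: r + 13k = 298.427714… → ⌈·⌉ = 299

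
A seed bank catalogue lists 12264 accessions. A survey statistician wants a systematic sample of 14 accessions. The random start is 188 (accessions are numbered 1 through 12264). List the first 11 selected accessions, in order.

188, 1064, 1940, 2816, 3692, 4568, 5444, 6320, 7196, 8072, 8948

k = N/n = 12264/14 = 876
accession 1: 188
accession 2: 188 + 876 = 1064
accession 3: 1064 + 876 = 1940
accession 4: 1940 + 876 = 2816
accession 5: 2816 + 876 = 3692
accession 6: 3692 + 876 = 4568
accession 7: 4568 + 876 = 5444
accession 8: 5444 + 876 = 6320
accession 9: 6320 + 876 = 7196
accession 10: 7196 + 876 = 8072
accession 11: 8072 + 876 = 8948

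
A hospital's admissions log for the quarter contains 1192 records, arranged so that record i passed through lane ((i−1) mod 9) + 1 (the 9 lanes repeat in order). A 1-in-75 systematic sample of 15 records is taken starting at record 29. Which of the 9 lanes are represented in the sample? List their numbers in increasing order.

2, 5, 8

Consecutive selections differ by k = 75, so their lane numbers differ by 75 mod 9 = 3.
gcd(75, 9) = 3, so the sample visits 9/3 = 3 distinct residues mod 9.
Start 29 is lane 2; the lanes hit are 2, 5, 8.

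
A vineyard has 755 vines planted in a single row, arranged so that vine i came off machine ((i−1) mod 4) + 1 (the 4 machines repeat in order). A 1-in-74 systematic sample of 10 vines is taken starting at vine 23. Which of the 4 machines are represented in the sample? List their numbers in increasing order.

1, 3

Consecutive selections differ by k = 74, so their machine numbers differ by 74 mod 4 = 2.
gcd(74, 4) = 2, so the sample visits 4/2 = 2 distinct residues mod 4.
Start 23 is machine 3; the machines hit are 1, 3.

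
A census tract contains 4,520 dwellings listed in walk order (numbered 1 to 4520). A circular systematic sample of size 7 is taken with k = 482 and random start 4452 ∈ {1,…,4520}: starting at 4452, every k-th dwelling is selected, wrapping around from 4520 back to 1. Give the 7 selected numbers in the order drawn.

Selection 1: 4452
Selection 2: 4452 + 482 = 4934 → 4934 − 4520 = 414
Selection 3: 414 + 482 = 896
Selection 4: 896 + 482 = 1378
Selection 5: 1378 + 482 = 1860
Selection 6: 1860 + 482 = 2342
Selection 7: 2342 + 482 = 2824

4452, 414, 896, 1378, 1860, 2342, 2824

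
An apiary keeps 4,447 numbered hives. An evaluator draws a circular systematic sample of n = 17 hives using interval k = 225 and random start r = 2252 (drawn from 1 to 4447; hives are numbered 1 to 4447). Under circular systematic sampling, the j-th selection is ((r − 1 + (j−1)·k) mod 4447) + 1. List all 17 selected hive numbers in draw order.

2252, 2477, 2702, 2927, 3152, 3377, 3602, 3827, 4052, 4277, 55, 280, 505, 730, 955, 1180, 1405

Selection 1: 2252
Selection 2: 2252 + 225 = 2477
Selection 3: 2477 + 225 = 2702
Selection 4: 2702 + 225 = 2927
Selection 5: 2927 + 225 = 3152
Selection 6: 3152 + 225 = 3377
Selection 7: 3377 + 225 = 3602
Selection 8: 3602 + 225 = 3827
Selection 9: 3827 + 225 = 4052
Selection 10: 4052 + 225 = 4277
Selection 11: 4277 + 225 = 4502 → 4502 − 4447 = 55
Selection 12: 55 + 225 = 280
Selection 13: 280 + 225 = 505
Selection 14: 505 + 225 = 730
Selection 15: 730 + 225 = 955
Selection 16: 955 + 225 = 1180
Selection 17: 1180 + 225 = 1405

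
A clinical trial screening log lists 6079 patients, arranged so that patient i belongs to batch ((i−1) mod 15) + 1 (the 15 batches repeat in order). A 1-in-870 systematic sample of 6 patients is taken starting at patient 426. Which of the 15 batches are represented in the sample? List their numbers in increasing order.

Consecutive selections differ by k = 870, so their batch numbers differ by 870 mod 15 = 0.
gcd(870, 15) = 15, so the sample visits 15/15 = 1 distinct residues mod 15.
Start 426 is batch 6; the batches hit are 6.

6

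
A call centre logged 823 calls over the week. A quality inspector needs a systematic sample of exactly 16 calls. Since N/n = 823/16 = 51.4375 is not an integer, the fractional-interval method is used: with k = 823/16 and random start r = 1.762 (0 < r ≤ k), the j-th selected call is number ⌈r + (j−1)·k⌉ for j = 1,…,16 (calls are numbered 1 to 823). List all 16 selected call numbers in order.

2, 54, 105, 157, 208, 259, 311, 362, 414, 465, 517, 568, 620, 671, 722, 774

j=1: r + 0k = 1.762 → ⌈·⌉ = 2
j=2: r + 1k = 53.1995 → ⌈·⌉ = 54
j=3: r + 2k = 104.637 → ⌈·⌉ = 105
j=4: r + 3k = 156.0745 → ⌈·⌉ = 157
j=5: r + 4k = 207.512 → ⌈·⌉ = 208
j=6: r + 5k = 258.9495 → ⌈·⌉ = 259
j=7: r + 6k = 310.387 → ⌈·⌉ = 311
j=8: r + 7k = 361.8245 → ⌈·⌉ = 362
j=9: r + 8k = 413.262 → ⌈·⌉ = 414
j=10: r + 9k = 464.6995 → ⌈·⌉ = 465
j=11: r + 10k = 516.137 → ⌈·⌉ = 517
j=12: r + 11k = 567.5745 → ⌈·⌉ = 568
j=13: r + 12k = 619.012 → ⌈·⌉ = 620
j=14: r + 13k = 670.4495 → ⌈·⌉ = 671
j=15: r + 14k = 721.887 → ⌈·⌉ = 722
j=16: r + 15k = 773.3245 → ⌈·⌉ = 774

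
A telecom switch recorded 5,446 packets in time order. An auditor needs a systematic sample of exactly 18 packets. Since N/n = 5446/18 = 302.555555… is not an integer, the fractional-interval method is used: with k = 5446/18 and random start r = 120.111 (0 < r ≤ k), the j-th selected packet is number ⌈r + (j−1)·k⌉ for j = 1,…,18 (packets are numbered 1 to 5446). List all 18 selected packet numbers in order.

121, 423, 726, 1028, 1331, 1633, 1936, 2238, 2541, 2844, 3146, 3449, 3751, 4054, 4356, 4659, 4961, 5264

j=1: r + 0k = 120.111 → ⌈·⌉ = 121
j=2: r + 1k = 422.666555… → ⌈·⌉ = 423
j=3: r + 2k = 725.222111… → ⌈·⌉ = 726
j=4: r + 3k = 1027.777666… → ⌈·⌉ = 1028
j=5: r + 4k = 1330.333222… → ⌈·⌉ = 1331
j=6: r + 5k = 1632.888777… → ⌈·⌉ = 1633
j=7: r + 6k = 1935.444333… → ⌈·⌉ = 1936
j=8: r + 7k = 2237.999888… → ⌈·⌉ = 2238
j=9: r + 8k = 2540.555444… → ⌈·⌉ = 2541
j=10: r + 9k = 2843.111 → ⌈·⌉ = 2844
j=11: r + 10k = 3145.666555… → ⌈·⌉ = 3146
j=12: r + 11k = 3448.222111… → ⌈·⌉ = 3449
j=13: r + 12k = 3750.777666… → ⌈·⌉ = 3751
j=14: r + 13k = 4053.333222… → ⌈·⌉ = 4054
j=15: r + 14k = 4355.888777… → ⌈·⌉ = 4356
j=16: r + 15k = 4658.444333… → ⌈·⌉ = 4659
j=17: r + 16k = 4960.999888… → ⌈·⌉ = 4961
j=18: r + 17k = 5263.555444… → ⌈·⌉ = 5264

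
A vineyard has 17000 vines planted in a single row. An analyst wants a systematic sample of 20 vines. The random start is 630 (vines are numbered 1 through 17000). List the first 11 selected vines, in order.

k = N/n = 17000/20 = 850
vine 1: 630
vine 2: 630 + 850 = 1480
vine 3: 1480 + 850 = 2330
vine 4: 2330 + 850 = 3180
vine 5: 3180 + 850 = 4030
vine 6: 4030 + 850 = 4880
vine 7: 4880 + 850 = 5730
vine 8: 5730 + 850 = 6580
vine 9: 6580 + 850 = 7430
vine 10: 7430 + 850 = 8280
vine 11: 8280 + 850 = 9130

630, 1480, 2330, 3180, 4030, 4880, 5730, 6580, 7430, 8280, 9130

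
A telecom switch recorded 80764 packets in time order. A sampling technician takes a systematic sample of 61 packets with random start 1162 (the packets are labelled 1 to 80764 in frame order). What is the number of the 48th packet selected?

63390

k = 80764/61 = 1324
48th selection = r + (48−1)·k = 1162 + 47×1324 = 1162 + 62228 = 63390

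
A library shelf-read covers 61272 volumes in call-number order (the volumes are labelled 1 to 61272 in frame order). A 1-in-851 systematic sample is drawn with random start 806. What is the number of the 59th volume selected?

k = 851
59th selection = r + (59−1)·k = 806 + 58×851 = 806 + 49358 = 50164

50164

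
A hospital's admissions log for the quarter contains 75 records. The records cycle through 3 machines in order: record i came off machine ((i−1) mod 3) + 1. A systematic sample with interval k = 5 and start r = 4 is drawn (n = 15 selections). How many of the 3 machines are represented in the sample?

3

Consecutive selections differ by k = 5, so their machine numbers differ by 5 mod 3 = 2.
gcd(5, 3) = 1, so the sample visits 3/1 = 3 distinct residues mod 3.
Start 4 is machine 1; the machines hit are 1, 2, 3.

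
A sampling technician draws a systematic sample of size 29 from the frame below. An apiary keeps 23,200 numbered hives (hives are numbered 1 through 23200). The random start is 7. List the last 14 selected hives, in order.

12007, 12807, 13607, 14407, 15207, 16007, 16807, 17607, 18407, 19207, 20007, 20807, 21607, 22407

k = N/n = 23200/29 = 800
16th selection = 7 + 15×800 = 12007
17th: 12007 + 800 = 12807
18th: 12807 + 800 = 13607
19th: 13607 + 800 = 14407
20th: 14407 + 800 = 15207
21st: 15207 + 800 = 16007
22nd: 16007 + 800 = 16807
23rd: 16807 + 800 = 17607
24th: 17607 + 800 = 18407
25th: 18407 + 800 = 19207
26th: 19207 + 800 = 20007
27th: 20007 + 800 = 20807
28th: 20807 + 800 = 21607
29th: 21607 + 800 = 22407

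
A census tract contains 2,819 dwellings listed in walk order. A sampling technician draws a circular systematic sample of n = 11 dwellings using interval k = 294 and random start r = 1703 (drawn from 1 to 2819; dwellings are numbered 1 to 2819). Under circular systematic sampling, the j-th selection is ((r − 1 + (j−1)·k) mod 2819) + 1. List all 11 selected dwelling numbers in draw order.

1703, 1997, 2291, 2585, 60, 354, 648, 942, 1236, 1530, 1824

Selection 1: 1703
Selection 2: 1703 + 294 = 1997
Selection 3: 1997 + 294 = 2291
Selection 4: 2291 + 294 = 2585
Selection 5: 2585 + 294 = 2879 → 2879 − 2819 = 60
Selection 6: 60 + 294 = 354
Selection 7: 354 + 294 = 648
Selection 8: 648 + 294 = 942
Selection 9: 942 + 294 = 1236
Selection 10: 1236 + 294 = 1530
Selection 11: 1530 + 294 = 1824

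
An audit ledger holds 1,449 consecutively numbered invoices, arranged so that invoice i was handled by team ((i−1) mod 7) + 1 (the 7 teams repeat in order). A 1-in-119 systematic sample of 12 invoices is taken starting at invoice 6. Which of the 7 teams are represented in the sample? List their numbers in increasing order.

Consecutive selections differ by k = 119, so their team numbers differ by 119 mod 7 = 0.
gcd(119, 7) = 7, so the sample visits 7/7 = 1 distinct residues mod 7.
Start 6 is team 6; the teams hit are 6.

6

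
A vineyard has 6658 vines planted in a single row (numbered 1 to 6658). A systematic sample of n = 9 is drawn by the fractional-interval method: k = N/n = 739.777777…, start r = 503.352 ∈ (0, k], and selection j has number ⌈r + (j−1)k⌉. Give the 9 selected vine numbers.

j=1: r + 0k = 503.352 → ⌈·⌉ = 504
j=2: r + 1k = 1243.129777… → ⌈·⌉ = 1244
j=3: r + 2k = 1982.907555… → ⌈·⌉ = 1983
j=4: r + 3k = 2722.685333… → ⌈·⌉ = 2723
j=5: r + 4k = 3462.463111… → ⌈·⌉ = 3463
j=6: r + 5k = 4202.240888… → ⌈·⌉ = 4203
j=7: r + 6k = 4942.018666… → ⌈·⌉ = 4943
j=8: r + 7k = 5681.796444… → ⌈·⌉ = 5682
j=9: r + 8k = 6421.574222… → ⌈·⌉ = 6422

504, 1244, 1983, 2723, 3463, 4203, 4943, 5682, 6422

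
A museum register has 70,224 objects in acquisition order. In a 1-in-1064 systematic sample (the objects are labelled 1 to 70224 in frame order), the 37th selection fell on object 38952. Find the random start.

648

k = 1064
r = 38952 − (37−1)×1064 = 38952 − 38304 = 648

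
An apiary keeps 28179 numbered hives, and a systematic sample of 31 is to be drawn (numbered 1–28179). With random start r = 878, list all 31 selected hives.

878, 1787, 2696, 3605, 4514, 5423, 6332, 7241, 8150, 9059, 9968, 10877, 11786, 12695, 13604, 14513, 15422, 16331, 17240, 18149, 19058, 19967, 20876, 21785, 22694, 23603, 24512, 25421, 26330, 27239, 28148

k = N/n = 28179/31 = 909
hive 1: 878
hive 2: 878 + 909 = 1787
hive 3: 1787 + 909 = 2696
hive 4: 2696 + 909 = 3605
hive 5: 3605 + 909 = 4514
hive 6: 4514 + 909 = 5423
hive 7: 5423 + 909 = 6332
hive 8: 6332 + 909 = 7241
hive 9: 7241 + 909 = 8150
hive 10: 8150 + 909 = 9059
hive 11: 9059 + 909 = 9968
hive 12: 9968 + 909 = 10877
hive 13: 10877 + 909 = 11786
hive 14: 11786 + 909 = 12695
hive 15: 12695 + 909 = 13604
hive 16: 13604 + 909 = 14513
hive 17: 14513 + 909 = 15422
hive 18: 15422 + 909 = 16331
hive 19: 16331 + 909 = 17240
hive 20: 17240 + 909 = 18149
hive 21: 18149 + 909 = 19058
hive 22: 19058 + 909 = 19967
hive 23: 19967 + 909 = 20876
hive 24: 20876 + 909 = 21785
hive 25: 21785 + 909 = 22694
hive 26: 22694 + 909 = 23603
hive 27: 23603 + 909 = 24512
hive 28: 24512 + 909 = 25421
hive 29: 25421 + 909 = 26330
hive 30: 26330 + 909 = 27239
hive 31: 27239 + 909 = 28148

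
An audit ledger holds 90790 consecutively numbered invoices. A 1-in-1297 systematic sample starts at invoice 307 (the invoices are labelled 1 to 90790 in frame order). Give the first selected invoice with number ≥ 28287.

k = 1297
Steps past start: ⌈(28287 − 307)/1297⌉ = ⌈27980/1297⌉ = 22
Selected invoice: 307 + 22×1297 = 28841

28841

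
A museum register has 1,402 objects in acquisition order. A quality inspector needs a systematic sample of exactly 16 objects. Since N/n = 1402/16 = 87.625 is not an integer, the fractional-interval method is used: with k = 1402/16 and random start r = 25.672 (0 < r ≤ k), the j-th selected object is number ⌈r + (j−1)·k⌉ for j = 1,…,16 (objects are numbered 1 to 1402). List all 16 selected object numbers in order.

j=1: r + 0k = 25.672 → ⌈·⌉ = 26
j=2: r + 1k = 113.297 → ⌈·⌉ = 114
j=3: r + 2k = 200.922 → ⌈·⌉ = 201
j=4: r + 3k = 288.547 → ⌈·⌉ = 289
j=5: r + 4k = 376.172 → ⌈·⌉ = 377
j=6: r + 5k = 463.797 → ⌈·⌉ = 464
j=7: r + 6k = 551.422 → ⌈·⌉ = 552
j=8: r + 7k = 639.047 → ⌈·⌉ = 640
j=9: r + 8k = 726.672 → ⌈·⌉ = 727
j=10: r + 9k = 814.297 → ⌈·⌉ = 815
j=11: r + 10k = 901.922 → ⌈·⌉ = 902
j=12: r + 11k = 989.547 → ⌈·⌉ = 990
j=13: r + 12k = 1077.172 → ⌈·⌉ = 1078
j=14: r + 13k = 1164.797 → ⌈·⌉ = 1165
j=15: r + 14k = 1252.422 → ⌈·⌉ = 1253
j=16: r + 15k = 1340.047 → ⌈·⌉ = 1341

26, 114, 201, 289, 377, 464, 552, 640, 727, 815, 902, 990, 1078, 1165, 1253, 1341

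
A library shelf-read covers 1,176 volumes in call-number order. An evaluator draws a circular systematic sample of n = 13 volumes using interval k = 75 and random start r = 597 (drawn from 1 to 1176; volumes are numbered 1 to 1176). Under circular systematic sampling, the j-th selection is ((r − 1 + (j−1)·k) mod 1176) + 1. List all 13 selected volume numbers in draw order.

597, 672, 747, 822, 897, 972, 1047, 1122, 21, 96, 171, 246, 321

Selection 1: 597
Selection 2: 597 + 75 = 672
Selection 3: 672 + 75 = 747
Selection 4: 747 + 75 = 822
Selection 5: 822 + 75 = 897
Selection 6: 897 + 75 = 972
Selection 7: 972 + 75 = 1047
Selection 8: 1047 + 75 = 1122
Selection 9: 1122 + 75 = 1197 → 1197 − 1176 = 21
Selection 10: 21 + 75 = 96
Selection 11: 96 + 75 = 171
Selection 12: 171 + 75 = 246
Selection 13: 246 + 75 = 321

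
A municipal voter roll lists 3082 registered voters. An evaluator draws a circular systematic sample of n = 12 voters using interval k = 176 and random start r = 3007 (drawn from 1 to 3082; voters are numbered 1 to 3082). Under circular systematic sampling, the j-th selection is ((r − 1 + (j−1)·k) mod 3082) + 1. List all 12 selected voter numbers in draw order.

Selection 1: 3007
Selection 2: 3007 + 176 = 3183 → 3183 − 3082 = 101
Selection 3: 101 + 176 = 277
Selection 4: 277 + 176 = 453
Selection 5: 453 + 176 = 629
Selection 6: 629 + 176 = 805
Selection 7: 805 + 176 = 981
Selection 8: 981 + 176 = 1157
Selection 9: 1157 + 176 = 1333
Selection 10: 1333 + 176 = 1509
Selection 11: 1509 + 176 = 1685
Selection 12: 1685 + 176 = 1861

3007, 101, 277, 453, 629, 805, 981, 1157, 1333, 1509, 1685, 1861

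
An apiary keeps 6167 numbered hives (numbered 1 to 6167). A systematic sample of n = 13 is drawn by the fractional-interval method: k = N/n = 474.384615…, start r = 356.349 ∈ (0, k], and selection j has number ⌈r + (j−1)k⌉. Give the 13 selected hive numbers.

357, 831, 1306, 1780, 2254, 2729, 3203, 3678, 4152, 4626, 5101, 5575, 6049

j=1: r + 0k = 356.349 → ⌈·⌉ = 357
j=2: r + 1k = 830.733615… → ⌈·⌉ = 831
j=3: r + 2k = 1305.118230… → ⌈·⌉ = 1306
j=4: r + 3k = 1779.502846… → ⌈·⌉ = 1780
j=5: r + 4k = 2253.887461… → ⌈·⌉ = 2254
j=6: r + 5k = 2728.272076… → ⌈·⌉ = 2729
j=7: r + 6k = 3202.656692… → ⌈·⌉ = 3203
j=8: r + 7k = 3677.041307… → ⌈·⌉ = 3678
j=9: r + 8k = 4151.425923… → ⌈·⌉ = 4152
j=10: r + 9k = 4625.810538… → ⌈·⌉ = 4626
j=11: r + 10k = 5100.195153… → ⌈·⌉ = 5101
j=12: r + 11k = 5574.579769… → ⌈·⌉ = 5575
j=13: r + 12k = 6048.964384… → ⌈·⌉ = 6049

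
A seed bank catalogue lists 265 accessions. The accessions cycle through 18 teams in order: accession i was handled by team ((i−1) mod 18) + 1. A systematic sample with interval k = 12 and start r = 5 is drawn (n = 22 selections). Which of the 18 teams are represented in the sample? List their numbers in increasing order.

5, 11, 17

Consecutive selections differ by k = 12, so their team numbers differ by 12 mod 18 = 12.
gcd(12, 18) = 6, so the sample visits 18/6 = 3 distinct residues mod 18.
Start 5 is team 5; the teams hit are 5, 11, 17.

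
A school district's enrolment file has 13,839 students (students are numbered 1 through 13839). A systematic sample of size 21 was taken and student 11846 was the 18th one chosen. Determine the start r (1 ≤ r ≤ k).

k = 13839/21 = 659
r = 11846 − (18−1)×659 = 11846 − 11203 = 643

643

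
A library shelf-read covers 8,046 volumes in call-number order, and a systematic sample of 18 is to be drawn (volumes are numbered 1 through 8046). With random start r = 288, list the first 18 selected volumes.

288, 735, 1182, 1629, 2076, 2523, 2970, 3417, 3864, 4311, 4758, 5205, 5652, 6099, 6546, 6993, 7440, 7887

k = N/n = 8046/18 = 447
volume 1: 288
volume 2: 288 + 447 = 735
volume 3: 735 + 447 = 1182
volume 4: 1182 + 447 = 1629
volume 5: 1629 + 447 = 2076
volume 6: 2076 + 447 = 2523
volume 7: 2523 + 447 = 2970
volume 8: 2970 + 447 = 3417
volume 9: 3417 + 447 = 3864
volume 10: 3864 + 447 = 4311
volume 11: 4311 + 447 = 4758
volume 12: 4758 + 447 = 5205
volume 13: 5205 + 447 = 5652
volume 14: 5652 + 447 = 6099
volume 15: 6099 + 447 = 6546
volume 16: 6546 + 447 = 6993
volume 17: 6993 + 447 = 7440
volume 18: 7440 + 447 = 7887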